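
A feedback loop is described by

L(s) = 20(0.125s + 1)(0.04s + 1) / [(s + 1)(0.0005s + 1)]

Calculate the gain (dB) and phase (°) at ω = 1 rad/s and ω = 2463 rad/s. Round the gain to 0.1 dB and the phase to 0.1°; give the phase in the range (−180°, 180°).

At ω = 1 rad/s:
zero (1 + j1·0.125) = 1 + j0.125 → |·| ≈ 1.0078, ∠ ≈ 7.13°
zero (1 + j1·0.04) = 1 + j0.04 → |·| ≈ 1.0008, ∠ ≈ 2.29°
pole (1 + j1·1) = 1 + j1 → |·| ≈ 1.4142, ∠ ≈ 45.00°
pole (1 + j1·0.0005) = 1 + j0.0005 → |·| ≈ 1, ∠ ≈ 0.03°
|L| = 20 · 1.0078 · 1.0008 / (1.4142 · 1) ≈ 14.264
Gain = 20 log₁₀(14.264) ≈ 23.08 dB
∠L = (7.13° + 2.29°) − (45.00° + 0.03°) = -35.61°

At ω = 2463 rad/s:
zero (1 + j2463·0.125) = 1 + j307.875 → |·| ≈ 307.88, ∠ ≈ 89.81°
zero (1 + j2463·0.04) = 1 + j98.52 → |·| ≈ 98.525, ∠ ≈ 89.42°
pole (1 + j2463·1) = 1 + j2463 → |·| ≈ 2463, ∠ ≈ 89.98°
pole (1 + j2463·0.0005) = 1 + j1.2315 → |·| ≈ 1.5864, ∠ ≈ 50.92°
|L| = 20 · 307.88 · 98.525 / (2463 · 1.5864) ≈ 155.27
Gain = 20 log₁₀(155.27) ≈ 43.82 dB
∠L = (89.81° + 89.42°) − (89.98° + 50.92°) = 38.33°

ω = 1: 23.1 dB, -35.6°; ω = 2463: 43.8 dB, 38.3°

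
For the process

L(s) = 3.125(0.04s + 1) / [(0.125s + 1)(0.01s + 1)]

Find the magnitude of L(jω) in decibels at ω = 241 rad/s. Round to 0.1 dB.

At ω = 241 rad/s:
zero (1 + j241·0.04) = 1 + j9.64 → |·| ≈ 9.6917, ∠ ≈ 84.08°
pole (1 + j241·0.125) = 1 + j30.125 → |·| ≈ 30.142, ∠ ≈ 88.10°
pole (1 + j241·0.01) = 1 + j2.41 → |·| ≈ 2.6092, ∠ ≈ 67.46°
|L| = 3.125 · 9.6917 / (30.142 · 2.6092) ≈ 0.3851
Gain = 20 log₁₀(0.3851) ≈ -8.29 dB

-8.3 dB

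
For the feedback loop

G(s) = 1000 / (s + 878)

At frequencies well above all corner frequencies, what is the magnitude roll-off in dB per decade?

-20 dB/decade

Each pole contributes −20 dB/decade at high frequency; each zero contributes +20 dB/decade.
Net: 0 zero(s) − 1 pole(s) → -20 dB/decade.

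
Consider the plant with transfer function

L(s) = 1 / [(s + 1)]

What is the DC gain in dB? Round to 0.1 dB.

L(0) = 1 · 1 / 1 = 1
20 log₁₀(1) ≈ 0.00 dB

0.0 dB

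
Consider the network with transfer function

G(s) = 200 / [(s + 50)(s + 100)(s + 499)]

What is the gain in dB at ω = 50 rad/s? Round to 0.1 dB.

At s = jω = j50:
pole (s+50): 50 + j50 → |·| = √(50²+50²) = √5000 ≈ 70.711, ∠ = arctan(50/50) ≈ 45.00°
pole (s+100): 100 + j50 → |·| = √(100²+50²) = √12500 ≈ 111.8, ∠ = arctan(50/100) ≈ 26.57°
pole (s+499): 499 + j50 → |·| = √(499²+50²) = √251501 ≈ 501.5, ∠ = arctan(50/499) ≈ 5.72°
|G| = 200 / 3.9646e+06 ≈ 5.0446e-05
Gain = 20 log₁₀(5.0446e-05) ≈ -85.94 dB

-85.9 dB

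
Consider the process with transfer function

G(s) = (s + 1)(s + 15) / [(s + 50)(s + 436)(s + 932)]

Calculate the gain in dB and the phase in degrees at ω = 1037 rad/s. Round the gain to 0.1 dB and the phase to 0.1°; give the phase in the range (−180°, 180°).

At s = jω = j1037:
zero (s+1): 1 + j1037 → |·| = √(1²+1037²) = √1075370 ≈ 1037, ∠ = arctan(1037/1) ≈ 89.94°
zero (s+15): 15 + j1037 → |·| = √(15²+1037²) = √1075594 ≈ 1037.1, ∠ = arctan(1037/15) ≈ 89.17°
pole (s+50): 50 + j1037 → |·| = √(50²+1037²) = √1077869 ≈ 1038.2, ∠ = arctan(1037/50) ≈ 87.24°
pole (s+436): 436 + j1037 → |·| = √(436²+1037²) = √1265465 ≈ 1124.9, ∠ = arctan(1037/436) ≈ 67.20°
pole (s+932): 932 + j1037 → |·| = √(932²+1037²) = √1943993 ≈ 1394.3, ∠ = arctan(1037/932) ≈ 48.05°
|G| = 1 · 1.0755e+06 / 1.6284e+09 ≈ 0.00066046
Gain = 20 log₁₀(0.00066046) ≈ -63.60 dB
∠G = 179.11° − 202.49° = -23.38°

-63.6 dB, -23.4°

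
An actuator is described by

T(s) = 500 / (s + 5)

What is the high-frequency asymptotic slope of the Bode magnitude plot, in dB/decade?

-20 dB/decade

Each pole contributes −20 dB/decade at high frequency; each zero contributes +20 dB/decade.
Net: 0 zero(s) − 1 pole(s) → -20 dB/decade.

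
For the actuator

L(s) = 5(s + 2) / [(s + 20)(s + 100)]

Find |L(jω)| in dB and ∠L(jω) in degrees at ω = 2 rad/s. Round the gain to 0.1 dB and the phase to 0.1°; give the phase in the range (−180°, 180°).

At s = jω = j2:
zero (s+2): 2 + j2 → |·| = √(2²+2²) = √8 ≈ 2.8284, ∠ = arctan(2/2) ≈ 45.00°
pole (s+20): 20 + j2 → |·| = √(20²+2²) = √404 ≈ 20.1, ∠ = arctan(2/20) ≈ 5.71°
pole (s+100): 100 + j2 → |·| = √(100²+2²) = √10004 ≈ 100.02, ∠ = arctan(2/100) ≈ 1.15°
|L| = 5 · 2.8284 / 2010.4 ≈ 0.0070344
Gain = 20 log₁₀(0.0070344) ≈ -43.06 dB
∠L = 45.00° − 6.86° = 38.14°

-43.1 dB, 38.1°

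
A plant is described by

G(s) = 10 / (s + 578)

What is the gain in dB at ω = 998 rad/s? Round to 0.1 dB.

-41.2 dB

Substitute s = j998:
Numerator: 10 = 10 + j0
Denominator: (j998) + 578 = 578 + j998
|N| = √(10² + 0²) ≈ 10, ∠N ≈ 0.00°
|D| = √(578² + 998²) ≈ 1153.3, ∠D ≈ 59.92°
|G| = 10 / 1153.3 ≈ 0.0086708
Gain = 20 log₁₀(0.0086708) ≈ -41.24 dB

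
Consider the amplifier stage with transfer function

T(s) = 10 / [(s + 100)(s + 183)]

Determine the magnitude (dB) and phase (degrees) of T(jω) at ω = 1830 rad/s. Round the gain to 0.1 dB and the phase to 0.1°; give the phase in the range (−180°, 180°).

-110.6 dB, -171.2°

At s = jω = j1830:
pole (s+100): 100 + j1830 → |·| = √(100²+1830²) = √3358900 ≈ 1832.7, ∠ = arctan(1830/100) ≈ 86.87°
pole (s+183): 183 + j1830 → |·| = √(183²+1830²) = √3382389 ≈ 1839.1, ∠ = arctan(1830/183) ≈ 84.29°
|T| = 10 / 3.3705e+06 ≈ 2.9669e-06
Gain = 20 log₁₀(2.9669e-06) ≈ -110.55 dB
∠T = 0.00° − 171.16° = -171.16°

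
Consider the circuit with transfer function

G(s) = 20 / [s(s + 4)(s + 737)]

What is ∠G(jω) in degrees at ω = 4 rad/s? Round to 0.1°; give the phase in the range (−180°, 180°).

At s = jω = j4:
pole (s+4): 4 + j4 → |·| = √(4²+4²) = √32 ≈ 5.6569, ∠ = arctan(4/4) ≈ 45.00°
pole (s+737): 737 + j4 → |·| = √(737²+4²) = √543185 ≈ 737.01, ∠ = arctan(4/737) ≈ 0.31°
pole at origin: |s| = 4, ∠ = 90.00° (in denominator)
∠G = 0.00° − 135.31° = -135.31°

-135.3°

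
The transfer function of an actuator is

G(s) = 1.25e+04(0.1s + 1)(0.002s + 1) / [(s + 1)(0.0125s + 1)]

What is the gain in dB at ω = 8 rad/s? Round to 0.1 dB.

At ω = 8 rad/s:
zero (1 + j8·0.1) = 1 + j0.8 → |·| ≈ 1.2806, ∠ ≈ 38.66°
zero (1 + j8·0.002) = 1 + j0.016 → |·| ≈ 1.0001, ∠ ≈ 0.92°
pole (1 + j8·1) = 1 + j8 → |·| ≈ 8.0623, ∠ ≈ 82.87°
pole (1 + j8·0.0125) = 1 + j0.1 → |·| ≈ 1.005, ∠ ≈ 5.71°
|G| = 1.25e+04 · 1.2806 · 1.0001 / (8.0623 · 1.005) ≈ 1975.8
Gain = 20 log₁₀(1975.8) ≈ 65.91 dB

65.9 dB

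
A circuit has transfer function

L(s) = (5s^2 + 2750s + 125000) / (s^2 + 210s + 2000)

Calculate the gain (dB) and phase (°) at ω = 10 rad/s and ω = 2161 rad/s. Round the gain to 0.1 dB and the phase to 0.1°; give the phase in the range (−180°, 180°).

ω = 10: 33.1 dB, -35.4°; ω = 2161: 14.2 dB, -8.8°

Substitute s = j10:
Numerator: 5(j10)^2 + 2750(j10) + 125000 = 124500 + j27500
Denominator: (j10)^2 + 210(j10) + 2000 = 1900 + j2100
|N| = √(124500² + 27500²) ≈ 1.275e+05, ∠N ≈ 12.46°
|D| = √(1900² + 2100²) ≈ 2832, ∠D ≈ 47.86°
|L| = 1.275e+05 / 2832 ≈ 45.021
Gain = 20 log₁₀(45.021) ≈ 33.07 dB
∠L = 12.46° − 47.86° = -35.40°

Substitute s = j2161:
Numerator: 5(j2161)^2 + 2750(j2161) + 125000 = -23224605 + j5942750
Denominator: (j2161)^2 + 210(j2161) + 2000 = -4667921 + j453810
|N| = √(23224605² + 5942750²) ≈ 2.3973e+07, ∠N ≈ 165.65°
|D| = √(4667921² + 453810²) ≈ 4.6899e+06, ∠D ≈ 174.45°
|L| = 2.3973e+07 / 4.6899e+06 ≈ 5.1116
Gain = 20 log₁₀(5.1116) ≈ 14.17 dB
∠L = 165.65° − 174.45° = -8.80°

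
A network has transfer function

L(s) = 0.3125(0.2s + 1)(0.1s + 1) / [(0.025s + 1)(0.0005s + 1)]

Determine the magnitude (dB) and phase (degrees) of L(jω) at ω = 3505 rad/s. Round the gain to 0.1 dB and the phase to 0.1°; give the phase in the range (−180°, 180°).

At ω = 3505 rad/s:
zero (1 + j3505·0.2) = 1 + j701 → |·| ≈ 701, ∠ ≈ 89.92°
zero (1 + j3505·0.1) = 1 + j350.5 → |·| ≈ 350.5, ∠ ≈ 89.84°
pole (1 + j3505·0.025) = 1 + j87.625 → |·| ≈ 87.631, ∠ ≈ 89.35°
pole (1 + j3505·0.0005) = 1 + j1.7525 → |·| ≈ 2.0177, ∠ ≈ 60.29°
|L| = 0.3125 · 701 · 350.5 / (87.631 · 2.0177) ≈ 434.25
Gain = 20 log₁₀(434.25) ≈ 52.75 dB
∠L = (89.92° + 89.84°) − (89.35° + 60.29°) = 30.12°

52.8 dB, 30.1°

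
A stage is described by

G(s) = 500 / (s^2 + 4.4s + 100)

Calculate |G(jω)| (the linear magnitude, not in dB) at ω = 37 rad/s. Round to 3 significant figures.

0.391

At s = jω = j37:
quadratic: (j37)² + 4.4·j37 + 100 = -1269 + j162.8 → |·| ≈ 1279.4, ∠ ≈ 172.69°
|G| = 500 / 1279.4 ≈ 0.39081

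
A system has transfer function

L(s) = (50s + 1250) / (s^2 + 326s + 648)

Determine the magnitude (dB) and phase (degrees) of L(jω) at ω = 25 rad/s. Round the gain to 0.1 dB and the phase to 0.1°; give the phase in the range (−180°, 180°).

-13.3 dB, -44.8°

Substitute s = j25:
Numerator: 50(j25) + 1250 = 1250 + j1250
Denominator: (j25)^2 + 326(j25) + 648 = 23 + j8150
|N| = √(1250² + 1250²) ≈ 1767.8, ∠N ≈ 45.00°
|D| = √(23² + 8150²) ≈ 8150, ∠D ≈ 89.84°
|L| = 1767.8 / 8150 ≈ 0.21691
Gain = 20 log₁₀(0.21691) ≈ -13.27 dB
∠L = 45.00° − 89.84° = -44.84°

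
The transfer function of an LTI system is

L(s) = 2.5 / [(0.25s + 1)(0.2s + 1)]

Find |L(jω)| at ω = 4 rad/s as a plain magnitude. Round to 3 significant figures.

1.38

At ω = 4 rad/s:
pole (1 + j4·0.25) = 1 + j1 → |·| ≈ 1.4142, ∠ ≈ 45.00°
pole (1 + j4·0.2) = 1 + j0.8 → |·| ≈ 1.2806, ∠ ≈ 38.66°
|L| = 2.5 · 1 / (1.4142 · 1.2806) ≈ 1.3804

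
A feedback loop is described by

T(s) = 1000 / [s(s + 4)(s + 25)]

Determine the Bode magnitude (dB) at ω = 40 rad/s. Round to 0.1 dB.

-37.6 dB

At s = jω = j40:
pole (s+4): 4 + j40 → |·| = √(4²+40²) = √1616 ≈ 40.2, ∠ = arctan(40/4) ≈ 84.29°
pole (s+25): 25 + j40 → |·| = √(25²+40²) = √2225 ≈ 47.17, ∠ = arctan(40/25) ≈ 57.99°
pole at origin: |s| = 40, ∠ = 90.00° (in denominator)
|T| = 1000 / 75849 ≈ 0.013184
Gain = 20 log₁₀(0.013184) ≈ -37.60 dB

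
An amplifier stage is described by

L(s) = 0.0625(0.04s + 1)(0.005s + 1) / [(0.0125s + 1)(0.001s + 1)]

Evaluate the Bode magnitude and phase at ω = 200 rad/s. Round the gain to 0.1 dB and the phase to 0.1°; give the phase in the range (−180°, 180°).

At ω = 200 rad/s:
zero (1 + j200·0.04) = 1 + j8 → |·| ≈ 8.0623, ∠ ≈ 82.87°
zero (1 + j200·0.005) = 1 + j1 → |·| ≈ 1.4142, ∠ ≈ 45.00°
pole (1 + j200·0.0125) = 1 + j2.5 → |·| ≈ 2.6926, ∠ ≈ 68.20°
pole (1 + j200·0.001) = 1 + j0.2 → |·| ≈ 1.0198, ∠ ≈ 11.31°
|L| = 0.0625 · 8.0623 · 1.4142 / (2.6926 · 1.0198) ≈ 0.25952
Gain = 20 log₁₀(0.25952) ≈ -11.72 dB
∠L = (82.87° + 45.00°) − (68.20° + 11.31°) = 48.36°

-11.7 dB, 48.4°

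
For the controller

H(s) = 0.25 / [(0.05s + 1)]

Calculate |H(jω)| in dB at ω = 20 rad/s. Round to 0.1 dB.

-15.1 dB

At ω = 20 rad/s:
pole (1 + j20·0.05) = 1 + j1 → |·| ≈ 1.4142, ∠ ≈ 45.00°
|H| = 0.25 · 1 / (1.4142) ≈ 0.17678
Gain = 20 log₁₀(0.17678) ≈ -15.05 dB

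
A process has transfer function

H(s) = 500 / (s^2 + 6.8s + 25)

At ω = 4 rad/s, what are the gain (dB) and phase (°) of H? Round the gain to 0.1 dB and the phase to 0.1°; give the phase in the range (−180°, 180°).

At s = jω = j4:
quadratic: (j4)² + 6.8·j4 + 25 = 9 + j27.2 → |·| ≈ 28.65, ∠ ≈ 71.69°
|H| = 500 / 28.65 ≈ 17.452
Gain = 20 log₁₀(17.452) ≈ 24.84 dB
∠H = 0.00° − 71.69° = -71.69°

24.8 dB, -71.7°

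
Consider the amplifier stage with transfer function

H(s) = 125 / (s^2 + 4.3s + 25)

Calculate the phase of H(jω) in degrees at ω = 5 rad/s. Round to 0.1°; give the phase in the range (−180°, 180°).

-90.0°

At s = jω = j5:
quadratic: (j5)² + 4.3·j5 + 25 = 0 + j21.5 → |·| ≈ 21.5, ∠ ≈ 90.00°
∠H = 0.00° − 90.00° = -90.00°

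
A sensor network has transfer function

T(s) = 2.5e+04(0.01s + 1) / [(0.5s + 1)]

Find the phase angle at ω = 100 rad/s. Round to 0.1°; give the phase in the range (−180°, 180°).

At ω = 100 rad/s:
zero (1 + j100·0.01) = 1 + j1 → |·| ≈ 1.4142, ∠ ≈ 45.00°
pole (1 + j100·0.5) = 1 + j50 → |·| ≈ 50.01, ∠ ≈ 88.85°
∠T = (45.00°) − (88.85°) = -43.85°

-43.9°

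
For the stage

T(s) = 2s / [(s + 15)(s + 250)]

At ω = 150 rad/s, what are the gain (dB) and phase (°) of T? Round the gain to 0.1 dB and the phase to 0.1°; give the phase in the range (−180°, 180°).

-43.3 dB, -25.3°

At s = jω = j150:
zero at origin: s = j150 → |·| = 150, ∠ = 90.00°
pole (s+15): 15 + j150 → |·| = √(15²+150²) = √22725 ≈ 150.75, ∠ = arctan(150/15) ≈ 84.29°
pole (s+250): 250 + j150 → |·| = √(250²+150²) = √85000 ≈ 291.55, ∠ = arctan(150/250) ≈ 30.96°
|T| = 2 · 150 / 43951 ≈ 0.0068258
Gain = 20 log₁₀(0.0068258) ≈ -43.32 dB
∠T = 90.00° − 115.25° = -25.25°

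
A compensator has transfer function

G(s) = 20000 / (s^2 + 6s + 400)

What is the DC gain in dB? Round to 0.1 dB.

34.0 dB

G(0) = 20000 / 400 = 50
20 log₁₀(50) ≈ 33.98 dB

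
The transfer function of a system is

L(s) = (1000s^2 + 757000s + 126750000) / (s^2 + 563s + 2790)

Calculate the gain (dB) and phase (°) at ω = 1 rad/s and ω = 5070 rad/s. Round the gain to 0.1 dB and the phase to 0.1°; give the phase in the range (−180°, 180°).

ω = 1: 93.0 dB, -11.1°; ω = 5070: 60.0 dB, -2.2°

Substitute s = j1:
Numerator: 1000(j1)^2 + 757000(j1) + 126750000 = 126749000 + j757000
Denominator: (j1)^2 + 563(j1) + 2790 = 2789 + j563
|N| = √(126749000² + 757000²) ≈ 1.2675e+08, ∠N ≈ 0.34°
|D| = √(2789² + 563²) ≈ 2845.3, ∠D ≈ 11.41°
|L| = 1.2675e+08 / 2845.3 ≈ 44547
Gain = 20 log₁₀(44547) ≈ 92.98 dB
∠L = 0.34° − 11.41° = -11.07°

Substitute s = j5070:
Numerator: 1000(j5070)^2 + 757000(j5070) + 126750000 = -25578150000 + j3837990000
Denominator: (j5070)^2 + 563(j5070) + 2790 = -25702110 + j2854410
|N| = √(25578150000² + 3837990000²) ≈ 2.5864e+10, ∠N ≈ 171.47°
|D| = √(25702110² + 2854410²) ≈ 2.586e+07, ∠D ≈ 173.66°
|L| = 2.5864e+10 / 2.586e+07 ≈ 1000.2
Gain = 20 log₁₀(1000.2) ≈ 60.00 dB
∠L = 171.47° − 173.66° = -2.19°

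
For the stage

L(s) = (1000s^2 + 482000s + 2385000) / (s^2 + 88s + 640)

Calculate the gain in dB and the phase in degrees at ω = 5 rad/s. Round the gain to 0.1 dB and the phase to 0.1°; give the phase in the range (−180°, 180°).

Substitute s = j5:
Numerator: 1000(j5)^2 + 482000(j5) + 2385000 = 2360000 + j2410000
Denominator: (j5)^2 + 88(j5) + 640 = 615 + j440
|N| = √(2360000² + 2410000²) ≈ 3.3731e+06, ∠N ≈ 45.60°
|D| = √(615² + 440²) ≈ 756.19, ∠D ≈ 35.58°
|L| = 3.3731e+06 / 756.19 ≈ 4460.7
Gain = 20 log₁₀(4460.7) ≈ 72.99 dB
∠L = 45.60° − 35.58° = 10.02°

73.0 dB, 10.0°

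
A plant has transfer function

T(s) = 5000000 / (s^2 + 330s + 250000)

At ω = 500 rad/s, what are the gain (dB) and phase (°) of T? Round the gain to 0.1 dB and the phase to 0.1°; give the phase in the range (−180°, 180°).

At s = jω = j500:
quadratic: (j500)² + 330·j500 + 250000 = 0 + j165000 → |·| ≈ 1.65e+05, ∠ ≈ 90.00°
|T| = 5000000 / 1.65e+05 ≈ 30.303
Gain = 20 log₁₀(30.303) ≈ 29.63 dB
∠T = 0.00° − 90.00° = -90.00°

29.6 dB, -90.0°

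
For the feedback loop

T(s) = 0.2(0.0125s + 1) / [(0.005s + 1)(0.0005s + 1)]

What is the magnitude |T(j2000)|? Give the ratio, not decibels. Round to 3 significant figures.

0.352

At ω = 2000 rad/s:
zero (1 + j2000·0.0125) = 1 + j25 → |·| ≈ 25.02, ∠ ≈ 87.71°
pole (1 + j2000·0.005) = 1 + j10 → |·| ≈ 10.05, ∠ ≈ 84.29°
pole (1 + j2000·0.0005) = 1 + j1 → |·| ≈ 1.4142, ∠ ≈ 45.00°
|T| = 0.2 · 25.02 / (10.05 · 1.4142) ≈ 0.35208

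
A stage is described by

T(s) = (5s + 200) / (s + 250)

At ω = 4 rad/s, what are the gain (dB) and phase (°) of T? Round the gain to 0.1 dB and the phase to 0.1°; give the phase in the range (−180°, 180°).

Substitute s = j4:
Numerator: 5(j4) + 200 = 200 + j20
Denominator: (j4) + 250 = 250 + j4
|N| = √(200² + 20²) ≈ 201, ∠N ≈ 5.71°
|D| = √(250² + 4²) ≈ 250.03, ∠D ≈ 0.92°
|T| = 201 / 250.03 ≈ 0.8039
Gain = 20 log₁₀(0.8039) ≈ -1.90 dB
∠T = 5.71° − 0.92° = 4.79°

-1.9 dB, 4.8°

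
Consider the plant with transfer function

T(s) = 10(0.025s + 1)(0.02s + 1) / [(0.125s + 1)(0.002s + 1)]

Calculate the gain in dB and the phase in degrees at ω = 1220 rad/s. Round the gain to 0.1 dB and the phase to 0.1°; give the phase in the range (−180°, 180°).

At ω = 1220 rad/s:
zero (1 + j1220·0.025) = 1 + j30.5 → |·| ≈ 30.516, ∠ ≈ 88.12°
zero (1 + j1220·0.02) = 1 + j24.4 → |·| ≈ 24.42, ∠ ≈ 87.65°
pole (1 + j1220·0.125) = 1 + j152.5 → |·| ≈ 152.5, ∠ ≈ 89.62°
pole (1 + j1220·0.002) = 1 + j2.44 → |·| ≈ 2.637, ∠ ≈ 67.71°
|T| = 10 · 30.516 · 24.42 / (152.5 · 2.637) ≈ 18.531
Gain = 20 log₁₀(18.531) ≈ 25.36 dB
∠T = (88.12° + 87.65°) − (89.62° + 67.71°) = 18.44°

25.4 dB, 18.4°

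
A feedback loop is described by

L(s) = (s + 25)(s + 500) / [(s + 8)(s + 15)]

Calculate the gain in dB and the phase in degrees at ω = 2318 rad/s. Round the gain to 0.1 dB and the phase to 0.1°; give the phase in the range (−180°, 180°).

0.2 dB, -12.2°

At s = jω = j2318:
zero (s+25): 25 + j2318 → |·| = √(25²+2318²) = √5373749 ≈ 2318.1, ∠ = arctan(2318/25) ≈ 89.38°
zero (s+500): 500 + j2318 → |·| = √(500²+2318²) = √5623124 ≈ 2371.3, ∠ = arctan(2318/500) ≈ 77.83°
pole (s+8): 8 + j2318 → |·| = √(8²+2318²) = √5373188 ≈ 2318, ∠ = arctan(2318/8) ≈ 89.80°
pole (s+15): 15 + j2318 → |·| = √(15²+2318²) = √5373349 ≈ 2318, ∠ = arctan(2318/15) ≈ 89.63°
|L| = 1 · 5.4969e+06 / 5.3731e+06 ≈ 1.023
Gain = 20 log₁₀(1.023) ≈ 0.20 dB
∠L = 167.21° − 179.43° = -12.22°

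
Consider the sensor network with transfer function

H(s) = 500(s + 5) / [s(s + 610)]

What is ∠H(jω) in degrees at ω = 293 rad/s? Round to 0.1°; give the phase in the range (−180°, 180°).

At s = jω = j293:
zero (s+5): 5 + j293 → |·| = √(5²+293²) = √85874 ≈ 293.04, ∠ = arctan(293/5) ≈ 89.02°
pole (s+610): 610 + j293 → |·| = √(610²+293²) = √457949 ≈ 676.72, ∠ = arctan(293/610) ≈ 25.66°
pole at origin: |s| = 293, ∠ = 90.00° (in denominator)
∠H = 89.02° − 115.66° = -26.64°

-26.6°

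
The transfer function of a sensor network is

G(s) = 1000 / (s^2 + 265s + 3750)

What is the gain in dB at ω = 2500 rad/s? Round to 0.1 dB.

-76.0 dB

Substitute s = j2500:
Numerator: 1000 = 1000 + j0
Denominator: (j2500)^2 + 265(j2500) + 3750 = -6246250 + j662500
|N| = √(1000² + 0²) ≈ 1000, ∠N ≈ 0.00°
|D| = √(6246250² + 662500²) ≈ 6.2813e+06, ∠D ≈ 173.95°
|G| = 1000 / 6.2813e+06 ≈ 0.0001592
Gain = 20 log₁₀(0.0001592) ≈ -75.96 dB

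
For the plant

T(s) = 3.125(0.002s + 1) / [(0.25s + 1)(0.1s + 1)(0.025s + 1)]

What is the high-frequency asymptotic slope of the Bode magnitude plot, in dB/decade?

-40 dB/decade

Each pole contributes −20 dB/decade at high frequency; each zero contributes +20 dB/decade.
Net: 1 zero(s) − 3 pole(s) → -40 dB/decade.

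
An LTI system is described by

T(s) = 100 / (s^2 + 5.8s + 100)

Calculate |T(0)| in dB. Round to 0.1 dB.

T(0) = 100 / 100 = 1
20 log₁₀(1) ≈ 0.00 dB

0.0 dB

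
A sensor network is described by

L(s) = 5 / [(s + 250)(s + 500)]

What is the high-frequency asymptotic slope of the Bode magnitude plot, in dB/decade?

-40 dB/decade

Each pole contributes −20 dB/decade at high frequency; each zero contributes +20 dB/decade.
Net: 0 zero(s) − 2 pole(s) → -40 dB/decade.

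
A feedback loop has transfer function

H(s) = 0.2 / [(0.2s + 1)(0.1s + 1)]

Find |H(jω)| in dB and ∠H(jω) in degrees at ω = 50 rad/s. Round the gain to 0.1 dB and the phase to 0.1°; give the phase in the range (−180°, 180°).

-48.2 dB, -163.0°

At ω = 50 rad/s:
pole (1 + j50·0.2) = 1 + j10 → |·| ≈ 10.05, ∠ ≈ 84.29°
pole (1 + j50·0.1) = 1 + j5 → |·| ≈ 5.099, ∠ ≈ 78.69°
|H| = 0.2 · 1 / (10.05 · 5.099) ≈ 0.0039028
Gain = 20 log₁₀(0.0039028) ≈ -48.17 dB
∠H = (0°) − (84.29° + 78.69°) = -162.98°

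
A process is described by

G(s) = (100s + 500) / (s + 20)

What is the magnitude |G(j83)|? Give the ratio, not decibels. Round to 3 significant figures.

Substitute s = j83:
Numerator: 100(j83) + 500 = 500 + j8300
Denominator: (j83) + 20 = 20 + j83
|N| = √(500² + 8300²) ≈ 8315, ∠N ≈ 86.55°
|D| = √(20² + 83²) ≈ 85.376, ∠D ≈ 76.45°
|G| = 8315 / 85.376 ≈ 97.393

97.4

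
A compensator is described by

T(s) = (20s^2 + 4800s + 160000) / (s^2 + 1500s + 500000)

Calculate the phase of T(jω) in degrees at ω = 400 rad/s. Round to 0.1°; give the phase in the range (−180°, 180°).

87.3°

Substitute s = j400:
Numerator: 20(j400)^2 + 4800(j400) + 160000 = -3040000 + j1920000
Denominator: (j400)^2 + 1500(j400) + 500000 = 340000 + j600000
|N| = √(3040000² + 1920000²) ≈ 3.5956e+06, ∠N ≈ 147.72°
|D| = √(340000² + 600000²) ≈ 6.8964e+05, ∠D ≈ 60.46°
∠T = 147.72° − 60.46° = 87.26°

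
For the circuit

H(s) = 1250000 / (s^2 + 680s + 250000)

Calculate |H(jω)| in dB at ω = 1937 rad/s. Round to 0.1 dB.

At s = jω = j1937:
quadratic: (j1937)² + 680·j1937 + 250000 = -3501969 + j1317160 → |·| ≈ 3.7415e+06, ∠ ≈ 159.39°
|H| = 1250000 / 3.7415e+06 ≈ 0.33409
Gain = 20 log₁₀(0.33409) ≈ -9.52 dB

-9.5 dB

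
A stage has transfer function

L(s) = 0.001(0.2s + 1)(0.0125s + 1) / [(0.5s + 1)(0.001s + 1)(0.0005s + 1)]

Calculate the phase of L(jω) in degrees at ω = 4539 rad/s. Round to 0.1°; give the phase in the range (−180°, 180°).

At ω = 4539 rad/s:
zero (1 + j4539·0.2) = 1 + j907.8 → |·| ≈ 907.8, ∠ ≈ 89.94°
zero (1 + j4539·0.0125) = 1 + j56.7375 → |·| ≈ 56.746, ∠ ≈ 88.99°
pole (1 + j4539·0.5) = 1 + j2269.5 → |·| ≈ 2269.5, ∠ ≈ 89.97°
pole (1 + j4539·0.001) = 1 + j4.539 → |·| ≈ 4.6479, ∠ ≈ 77.58°
pole (1 + j4539·0.0005) = 1 + j2.2695 → |·| ≈ 2.48, ∠ ≈ 66.22°
∠L = (89.94° + 88.99°) − (89.97° + 77.58° + 66.22°) = -54.84°

-54.8°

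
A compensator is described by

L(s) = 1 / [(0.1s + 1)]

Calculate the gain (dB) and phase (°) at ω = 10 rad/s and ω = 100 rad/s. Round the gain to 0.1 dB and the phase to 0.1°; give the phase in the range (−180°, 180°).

At ω = 10 rad/s:
pole (1 + j10·0.1) = 1 + j1 → |·| ≈ 1.4142, ∠ ≈ 45.00°
|L| = 1 · 1 / (1.4142) ≈ 0.70711
Gain = 20 log₁₀(0.70711) ≈ -3.01 dB
∠L = (0°) − (45.00°) = -45.00°

At ω = 100 rad/s:
pole (1 + j100·0.1) = 1 + j10 → |·| ≈ 10.05, ∠ ≈ 84.29°
|L| = 1 · 1 / (10.05) ≈ 0.099502
Gain = 20 log₁₀(0.099502) ≈ -20.04 dB
∠L = (0°) − (84.29°) = -84.29°

ω = 10: -3.0 dB, -45.0°; ω = 100: -20.0 dB, -84.3°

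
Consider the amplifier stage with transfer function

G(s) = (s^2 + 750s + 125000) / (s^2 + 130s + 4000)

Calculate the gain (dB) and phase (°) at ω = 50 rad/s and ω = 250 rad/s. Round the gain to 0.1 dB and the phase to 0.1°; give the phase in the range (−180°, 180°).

ω = 50: 25.7 dB, -60.0°; ω = 250: 9.4 dB, -79.4°

Substitute s = j50:
Numerator: (j50)^2 + 750(j50) + 125000 = 122500 + j37500
Denominator: (j50)^2 + 130(j50) + 4000 = 1500 + j6500
|N| = √(122500² + 37500²) ≈ 1.2811e+05, ∠N ≈ 17.02°
|D| = √(1500² + 6500²) ≈ 6670.8, ∠D ≈ 77.01°
|G| = 1.2811e+05 / 6670.8 ≈ 19.205
Gain = 20 log₁₀(19.205) ≈ 25.67 dB
∠G = 17.02° − 77.01° = -59.99°

Substitute s = j250:
Numerator: (j250)^2 + 750(j250) + 125000 = 62500 + j187500
Denominator: (j250)^2 + 130(j250) + 4000 = -58500 + j32500
|N| = √(62500² + 187500²) ≈ 1.9764e+05, ∠N ≈ 71.57°
|D| = √(58500² + 32500²) ≈ 66922, ∠D ≈ 150.95°
|G| = 1.9764e+05 / 66922 ≈ 2.9533
Gain = 20 log₁₀(2.9533) ≈ 9.41 dB
∠G = 71.57° − 150.95° = -79.38°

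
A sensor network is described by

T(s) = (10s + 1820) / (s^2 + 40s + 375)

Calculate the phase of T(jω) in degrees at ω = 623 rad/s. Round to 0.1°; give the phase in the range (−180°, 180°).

Substitute s = j623:
Numerator: 10(j623) + 1820 = 1820 + j6230
Denominator: (j623)^2 + 40(j623) + 375 = -387754 + j24920
|N| = √(1820² + 6230²) ≈ 6490.4, ∠N ≈ 73.72°
|D| = √(387754² + 24920²) ≈ 3.8855e+05, ∠D ≈ 176.32°
∠T = 73.72° − 176.32° = -102.60°

-102.6°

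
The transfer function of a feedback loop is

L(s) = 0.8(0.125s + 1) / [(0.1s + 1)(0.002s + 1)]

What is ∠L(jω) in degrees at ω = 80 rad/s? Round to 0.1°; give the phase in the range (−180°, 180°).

-7.7°

At ω = 80 rad/s:
zero (1 + j80·0.125) = 1 + j10 → |·| ≈ 10.05, ∠ ≈ 84.29°
pole (1 + j80·0.1) = 1 + j8 → |·| ≈ 8.0623, ∠ ≈ 82.87°
pole (1 + j80·0.002) = 1 + j0.16 → |·| ≈ 1.0127, ∠ ≈ 9.09°
∠L = (84.29°) − (82.87° + 9.09°) = -7.67°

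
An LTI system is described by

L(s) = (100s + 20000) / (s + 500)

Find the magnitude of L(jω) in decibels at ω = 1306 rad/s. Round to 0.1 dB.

39.5 dB

Substitute s = j1306:
Numerator: 100(j1306) + 20000 = 20000 + j130600
Denominator: (j1306) + 500 = 500 + j1306
|N| = √(20000² + 130600²) ≈ 1.3212e+05, ∠N ≈ 81.29°
|D| = √(500² + 1306²) ≈ 1398.4, ∠D ≈ 69.05°
|L| = 1.3212e+05 / 1398.4 ≈ 94.479
Gain = 20 log₁₀(94.479) ≈ 39.51 dB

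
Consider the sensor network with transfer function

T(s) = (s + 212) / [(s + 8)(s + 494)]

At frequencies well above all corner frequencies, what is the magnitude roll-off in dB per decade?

Each pole contributes −20 dB/decade at high frequency; each zero contributes +20 dB/decade.
Net: 1 zero(s) − 2 pole(s) → -20 dB/decade.

-20 dB/decade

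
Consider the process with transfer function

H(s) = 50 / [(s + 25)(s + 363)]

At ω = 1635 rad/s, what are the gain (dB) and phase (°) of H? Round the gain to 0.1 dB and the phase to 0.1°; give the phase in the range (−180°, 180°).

At s = jω = j1635:
pole (s+25): 25 + j1635 → |·| = √(25²+1635²) = √2673850 ≈ 1635.2, ∠ = arctan(1635/25) ≈ 89.12°
pole (s+363): 363 + j1635 → |·| = √(363²+1635²) = √2804994 ≈ 1674.8, ∠ = arctan(1635/363) ≈ 77.48°
|H| = 50 / 2.7386e+06 ≈ 1.8258e-05
Gain = 20 log₁₀(1.8258e-05) ≈ -94.77 dB
∠H = 0.00° − 166.60° = -166.60°

-94.8 dB, -166.6°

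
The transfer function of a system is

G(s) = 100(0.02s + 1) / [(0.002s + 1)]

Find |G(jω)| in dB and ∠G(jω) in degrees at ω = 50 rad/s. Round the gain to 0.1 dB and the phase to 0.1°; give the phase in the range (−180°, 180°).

At ω = 50 rad/s:
zero (1 + j50·0.02) = 1 + j1 → |·| ≈ 1.4142, ∠ ≈ 45.00°
pole (1 + j50·0.002) = 1 + j0.1 → |·| ≈ 1.005, ∠ ≈ 5.71°
|G| = 100 · 1.4142 / (1.005) ≈ 140.72
Gain = 20 log₁₀(140.72) ≈ 42.97 dB
∠G = (45.00°) − (5.71°) = 39.29°

43.0 dB, 39.3°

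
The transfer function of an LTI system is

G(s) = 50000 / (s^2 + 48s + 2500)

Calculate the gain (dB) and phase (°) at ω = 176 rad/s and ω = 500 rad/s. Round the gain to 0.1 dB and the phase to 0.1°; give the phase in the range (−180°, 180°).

ω = 176: 4.5 dB, -163.5°; ω = 500: -13.9 dB, -174.5°

At s = jω = j176:
quadratic: (j176)² + 48·j176 + 2500 = -28476 + j8448 → |·| ≈ 29703, ∠ ≈ 163.48°
|G| = 50000 / 29703 ≈ 1.6833
Gain = 20 log₁₀(1.6833) ≈ 4.52 dB
∠G = 0.00° − 163.48° = -163.48°

At s = jω = j500:
quadratic: (j500)² + 48·j500 + 2500 = -247500 + j24000 → |·| ≈ 2.4866e+05, ∠ ≈ 174.46°
|G| = 50000 / 2.4866e+05 ≈ 0.20108
Gain = 20 log₁₀(0.20108) ≈ -13.93 dB
∠G = 0.00° − 174.46° = -174.46°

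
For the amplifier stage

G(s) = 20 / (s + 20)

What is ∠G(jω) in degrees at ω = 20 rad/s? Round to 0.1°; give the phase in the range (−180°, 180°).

-45.0°

At s = jω = j20:
pole (s+20): 20 + j20 → |·| = √(20²+20²) = √800 ≈ 28.284, ∠ = arctan(20/20) ≈ 45.00°
∠G = 0.00° − 45.00° = -45.00°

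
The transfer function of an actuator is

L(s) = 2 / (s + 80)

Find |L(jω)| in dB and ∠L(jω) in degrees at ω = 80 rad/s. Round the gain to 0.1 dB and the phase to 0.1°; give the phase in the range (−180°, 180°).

At s = jω = j80:
pole (s+80): 80 + j80 → |·| = √(80²+80²) = √12800 ≈ 113.14, ∠ = arctan(80/80) ≈ 45.00°
|L| = 2 / 113.14 ≈ 0.017677
Gain = 20 log₁₀(0.017677) ≈ -35.05 dB
∠L = 0.00° − 45.00° = -45.00°

-35.1 dB, -45.0°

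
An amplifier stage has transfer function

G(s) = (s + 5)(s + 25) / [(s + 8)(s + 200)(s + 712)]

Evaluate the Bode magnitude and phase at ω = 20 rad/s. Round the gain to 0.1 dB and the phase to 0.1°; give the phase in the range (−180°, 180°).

-73.4 dB, 39.1°

At s = jω = j20:
zero (s+5): 5 + j20 → |·| = √(5²+20²) = √425 ≈ 20.616, ∠ = arctan(20/5) ≈ 75.96°
zero (s+25): 25 + j20 → |·| = √(25²+20²) = √1025 ≈ 32.016, ∠ = arctan(20/25) ≈ 38.66°
pole (s+8): 8 + j20 → |·| = √(8²+20²) = √464 ≈ 21.541, ∠ = arctan(20/8) ≈ 68.20°
pole (s+200): 200 + j20 → |·| = √(200²+20²) = √40400 ≈ 201, ∠ = arctan(20/200) ≈ 5.71°
pole (s+712): 712 + j20 → |·| = √(712²+20²) = √507344 ≈ 712.28, ∠ = arctan(20/712) ≈ 1.61°
|G| = 1 · 660.04 / 3.084e+06 ≈ 0.00021402
Gain = 20 log₁₀(0.00021402) ≈ -73.39 dB
∠G = 114.62° − 75.52° = 39.10°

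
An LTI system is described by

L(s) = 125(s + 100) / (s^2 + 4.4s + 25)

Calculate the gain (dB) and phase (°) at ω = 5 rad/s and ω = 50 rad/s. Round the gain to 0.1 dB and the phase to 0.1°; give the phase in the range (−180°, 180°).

At s = jω = j5:
zero (s+100): 100 + j5 → |·| = √(100²+5²) = √10025 ≈ 100.12, ∠ = arctan(5/100) ≈ 2.86°
quadratic: (j5)² + 4.4·j5 + 25 = 0 + j22 → |·| ≈ 22, ∠ ≈ 90.00°
|L| = 125 · 100.12 / 22 ≈ 568.86
Gain = 20 log₁₀(568.86) ≈ 55.10 dB
∠L = 2.86° − 90.00° = -87.14°

At s = jω = j50:
zero (s+100): 100 + j50 → |·| = √(100²+50²) = √12500 ≈ 111.8, ∠ = arctan(50/100) ≈ 26.57°
quadratic: (j50)² + 4.4·j50 + 25 = -2475 + j220 → |·| ≈ 2484.8, ∠ ≈ 174.92°
|L| = 125 · 111.8 / 2484.8 ≈ 5.6242
Gain = 20 log₁₀(5.6242) ≈ 15.00 dB
∠L = 26.57° − 174.92° = -148.35°

ω = 5: 55.1 dB, -87.1°; ω = 50: 15.0 dB, -148.4°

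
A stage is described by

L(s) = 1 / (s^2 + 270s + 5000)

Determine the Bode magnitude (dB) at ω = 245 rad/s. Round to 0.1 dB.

-98.7 dB

Substitute s = j245:
Numerator: 1 = 1 + j0
Denominator: (j245)^2 + 270(j245) + 5000 = -55025 + j66150
|N| = √(1² + 0²) ≈ 1, ∠N ≈ 0.00°
|D| = √(55025² + 66150²) ≈ 86044, ∠D ≈ 129.75°
|L| = 1 / 86044 ≈ 1.1622e-05
Gain = 20 log₁₀(1.1622e-05) ≈ -98.69 dB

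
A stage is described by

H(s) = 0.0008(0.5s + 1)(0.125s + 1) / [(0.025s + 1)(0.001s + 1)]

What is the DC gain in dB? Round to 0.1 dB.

H(0) = 0.0008 · 1 / 1 = 0.0008
20 log₁₀(0.0008) ≈ -61.94 dB

-61.9 dB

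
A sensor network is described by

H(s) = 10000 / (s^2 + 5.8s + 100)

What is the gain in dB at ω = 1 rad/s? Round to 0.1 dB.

At s = jω = j1:
quadratic: (j1)² + 5.8·j1 + 100 = 99 + j5.8 → |·| ≈ 99.17, ∠ ≈ 3.35°
|H| = 10000 / 99.17 ≈ 100.84
Gain = 20 log₁₀(100.84) ≈ 40.07 dB

40.1 dB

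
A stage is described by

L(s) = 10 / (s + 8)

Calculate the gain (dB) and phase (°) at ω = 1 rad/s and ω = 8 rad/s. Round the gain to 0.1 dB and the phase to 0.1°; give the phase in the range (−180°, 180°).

Substitute s = j1:
Numerator: 10 = 10 + j0
Denominator: (j1) + 8 = 8 + j1
|N| = √(10² + 0²) ≈ 10, ∠N ≈ 0.00°
|D| = √(8² + 1²) ≈ 8.0623, ∠D ≈ 7.13°
|L| = 10 / 8.0623 ≈ 1.2403
Gain = 20 log₁₀(1.2403) ≈ 1.87 dB
∠L = 0.00° − 7.13° = -7.13°

Substitute s = j8:
Numerator: 10 = 10 + j0
Denominator: (j8) + 8 = 8 + j8
|N| = √(10² + 0²) ≈ 10, ∠N ≈ 0.00°
|D| = √(8² + 8²) ≈ 11.314, ∠D ≈ 45.00°
|L| = 10 / 11.314 ≈ 0.88386
Gain = 20 log₁₀(0.88386) ≈ -1.07 dB
∠L = 0.00° − 45.00° = -45.00°

ω = 1: 1.9 dB, -7.1°; ω = 8: -1.1 dB, -45.0°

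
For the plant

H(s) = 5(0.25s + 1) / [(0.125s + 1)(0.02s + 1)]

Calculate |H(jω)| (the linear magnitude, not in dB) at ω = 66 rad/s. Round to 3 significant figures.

6.01

At ω = 66 rad/s:
zero (1 + j66·0.25) = 1 + j16.5 → |·| ≈ 16.53, ∠ ≈ 86.53°
pole (1 + j66·0.125) = 1 + j8.25 → |·| ≈ 8.3104, ∠ ≈ 83.09°
pole (1 + j66·0.02) = 1 + j1.32 → |·| ≈ 1.656, ∠ ≈ 52.85°
|H| = 5 · 16.53 / (8.3104 · 1.656) ≈ 6.0057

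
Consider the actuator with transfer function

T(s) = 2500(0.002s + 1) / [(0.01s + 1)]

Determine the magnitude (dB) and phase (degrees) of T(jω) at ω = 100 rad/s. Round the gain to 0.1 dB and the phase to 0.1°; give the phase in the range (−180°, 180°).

65.1 dB, -33.7°

At ω = 100 rad/s:
zero (1 + j100·0.002) = 1 + j0.2 → |·| ≈ 1.0198, ∠ ≈ 11.31°
pole (1 + j100·0.01) = 1 + j1 → |·| ≈ 1.4142, ∠ ≈ 45.00°
|T| = 2500 · 1.0198 / (1.4142) ≈ 1802.8
Gain = 20 log₁₀(1802.8) ≈ 65.12 dB
∠T = (11.31°) − (45.00°) = -33.69°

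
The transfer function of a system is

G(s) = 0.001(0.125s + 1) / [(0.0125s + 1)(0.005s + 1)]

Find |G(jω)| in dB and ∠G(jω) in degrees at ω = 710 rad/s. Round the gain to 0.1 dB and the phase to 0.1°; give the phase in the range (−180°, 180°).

At ω = 710 rad/s:
zero (1 + j710·0.125) = 1 + j88.75 → |·| ≈ 88.756, ∠ ≈ 89.35°
pole (1 + j710·0.0125) = 1 + j8.875 → |·| ≈ 8.9312, ∠ ≈ 83.57°
pole (1 + j710·0.005) = 1 + j3.55 → |·| ≈ 3.6882, ∠ ≈ 74.27°
|G| = 0.001 · 88.756 / (8.9312 · 3.6882) ≈ 0.0026945
Gain = 20 log₁₀(0.0026945) ≈ -51.39 dB
∠G = (89.35°) − (83.57° + 74.27°) = -68.49°

-51.4 dB, -68.5°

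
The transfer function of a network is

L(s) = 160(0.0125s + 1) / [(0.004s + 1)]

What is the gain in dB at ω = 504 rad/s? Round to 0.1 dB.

53.1 dB

At ω = 504 rad/s:
zero (1 + j504·0.0125) = 1 + j6.3 → |·| ≈ 6.3789, ∠ ≈ 80.98°
pole (1 + j504·0.004) = 1 + j2.016 → |·| ≈ 2.2504, ∠ ≈ 63.62°
|L| = 160 · 6.3789 / (2.2504) ≈ 453.53
Gain = 20 log₁₀(453.53) ≈ 53.13 dB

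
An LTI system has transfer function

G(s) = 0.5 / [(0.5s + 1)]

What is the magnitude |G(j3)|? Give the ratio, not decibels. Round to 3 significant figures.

At ω = 3 rad/s:
pole (1 + j3·0.5) = 1 + j1.5 → |·| ≈ 1.8028, ∠ ≈ 56.31°
|G| = 0.5 · 1 / (1.8028) ≈ 0.27735

0.277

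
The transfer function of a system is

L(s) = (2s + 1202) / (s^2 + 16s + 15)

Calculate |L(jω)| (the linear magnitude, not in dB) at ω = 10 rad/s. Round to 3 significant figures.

Substitute s = j10:
Numerator: 2(j10) + 1202 = 1202 + j20
Denominator: (j10)^2 + 16(j10) + 15 = -85 + j160
|N| = √(1202² + 20²) ≈ 1202.2, ∠N ≈ 0.95°
|D| = √(85² + 160²) ≈ 181.18, ∠D ≈ 117.98°
|L| = 1202.2 / 181.18 ≈ 6.6354

6.64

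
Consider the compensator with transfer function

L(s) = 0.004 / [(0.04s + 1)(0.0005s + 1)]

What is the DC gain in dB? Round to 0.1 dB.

L(0) = 0.004 · 1 / 1 = 0.004
20 log₁₀(0.004) ≈ -47.96 dB

-48.0 dB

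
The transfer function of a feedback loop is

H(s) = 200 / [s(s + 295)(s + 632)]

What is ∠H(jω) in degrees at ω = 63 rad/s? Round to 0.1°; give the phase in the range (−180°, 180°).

-107.7°

At s = jω = j63:
pole (s+295): 295 + j63 → |·| = √(295²+63²) = √90994 ≈ 301.65, ∠ = arctan(63/295) ≈ 12.05°
pole (s+632): 632 + j63 → |·| = √(632²+63²) = √403393 ≈ 635.13, ∠ = arctan(63/632) ≈ 5.69°
pole at origin: |s| = 63, ∠ = 90.00° (in denominator)
∠H = 0.00° − 107.74° = -107.74°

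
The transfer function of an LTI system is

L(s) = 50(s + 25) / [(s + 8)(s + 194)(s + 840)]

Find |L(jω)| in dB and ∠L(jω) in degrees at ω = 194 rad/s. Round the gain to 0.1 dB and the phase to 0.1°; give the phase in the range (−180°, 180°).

At s = jω = j194:
zero (s+25): 25 + j194 → |·| = √(25²+194²) = √38261 ≈ 195.6, ∠ = arctan(194/25) ≈ 82.66°
pole (s+8): 8 + j194 → |·| = √(8²+194²) = √37700 ≈ 194.16, ∠ = arctan(194/8) ≈ 87.64°
pole (s+194): 194 + j194 → |·| = √(194²+194²) = √75272 ≈ 274.36, ∠ = arctan(194/194) ≈ 45.00°
pole (s+840): 840 + j194 → |·| = √(840²+194²) = √743236 ≈ 862.11, ∠ = arctan(194/840) ≈ 13.00°
|L| = 50 · 195.6 / 4.5924e+07 ≈ 0.00021296
Gain = 20 log₁₀(0.00021296) ≈ -73.43 dB
∠L = 82.66° − 145.64° = -62.98°

-73.4 dB, -63.0°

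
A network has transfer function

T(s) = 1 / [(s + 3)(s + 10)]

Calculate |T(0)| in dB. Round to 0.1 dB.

T(0) = 1 / (3·10) ≈ 0.033333
20 log₁₀(0.033333) ≈ -29.54 dB

-29.5 dB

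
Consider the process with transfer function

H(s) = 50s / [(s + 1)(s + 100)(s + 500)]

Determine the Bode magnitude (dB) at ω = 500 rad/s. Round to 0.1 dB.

At s = jω = j500:
zero at origin: s = j500 → |·| = 500, ∠ = 90.00°
pole (s+1): 1 + j500 → |·| = √(1²+500²) = √250001 ≈ 500, ∠ = arctan(500/1) ≈ 89.89°
pole (s+100): 100 + j500 → |·| = √(100²+500²) = √260000 ≈ 509.9, ∠ = arctan(500/100) ≈ 78.69°
pole (s+500): 500 + j500 → |·| = √(500²+500²) = √500000 ≈ 707.11, ∠ = arctan(500/500) ≈ 45.00°
|H| = 50 · 500 / 1.8028e+08 ≈ 0.00013867
Gain = 20 log₁₀(0.00013867) ≈ -77.16 dB

-77.2 dB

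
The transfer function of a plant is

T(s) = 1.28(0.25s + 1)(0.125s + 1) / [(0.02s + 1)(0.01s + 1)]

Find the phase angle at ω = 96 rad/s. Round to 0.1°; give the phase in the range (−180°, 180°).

At ω = 96 rad/s:
zero (1 + j96·0.25) = 1 + j24 → |·| ≈ 24.021, ∠ ≈ 87.61°
zero (1 + j96·0.125) = 1 + j12 → |·| ≈ 12.042, ∠ ≈ 85.24°
pole (1 + j96·0.02) = 1 + j1.92 → |·| ≈ 2.1648, ∠ ≈ 62.49°
pole (1 + j96·0.01) = 1 + j0.96 → |·| ≈ 1.3862, ∠ ≈ 43.83°
∠T = (87.61° + 85.24°) − (62.49° + 43.83°) = 66.53°

66.5°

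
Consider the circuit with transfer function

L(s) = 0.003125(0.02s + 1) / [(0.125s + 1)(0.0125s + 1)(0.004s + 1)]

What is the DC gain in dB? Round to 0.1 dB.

L(0) = 0.003125 · 1 / 1 = 0.003125
20 log₁₀(0.003125) ≈ -50.10 dB

-50.1 dB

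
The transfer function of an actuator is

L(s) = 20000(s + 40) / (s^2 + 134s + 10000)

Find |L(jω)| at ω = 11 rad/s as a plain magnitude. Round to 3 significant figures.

83.1

At s = jω = j11:
zero (s+40): 40 + j11 → |·| = √(40²+11²) = √1721 ≈ 41.485, ∠ = arctan(11/40) ≈ 15.38°
quadratic: (j11)² + 134·j11 + 10000 = 9879 + j1474 → |·| ≈ 9988.4, ∠ ≈ 8.49°
|L| = 20000 · 41.485 / 9988.4 ≈ 83.066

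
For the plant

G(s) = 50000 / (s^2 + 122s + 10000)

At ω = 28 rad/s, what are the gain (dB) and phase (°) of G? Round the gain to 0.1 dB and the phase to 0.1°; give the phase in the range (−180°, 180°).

14.1 dB, -20.3°

At s = jω = j28:
quadratic: (j28)² + 122·j28 + 10000 = 9216 + j3416 → |·| ≈ 9828.7, ∠ ≈ 20.34°
|G| = 50000 / 9828.7 ≈ 5.0871
Gain = 20 log₁₀(5.0871) ≈ 14.13 dB
∠G = 0.00° − 20.34° = -20.34°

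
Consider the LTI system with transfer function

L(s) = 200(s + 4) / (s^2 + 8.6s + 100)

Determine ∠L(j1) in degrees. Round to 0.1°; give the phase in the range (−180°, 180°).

At s = jω = j1:
zero (s+4): 4 + j1 → |·| = √(4²+1²) = √17 ≈ 4.1231, ∠ = arctan(1/4) ≈ 14.04°
quadratic: (j1)² + 8.6·j1 + 100 = 99 + j8.6 → |·| ≈ 99.373, ∠ ≈ 4.96°
∠L = 14.04° − 4.96° = 9.08°

9.1°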